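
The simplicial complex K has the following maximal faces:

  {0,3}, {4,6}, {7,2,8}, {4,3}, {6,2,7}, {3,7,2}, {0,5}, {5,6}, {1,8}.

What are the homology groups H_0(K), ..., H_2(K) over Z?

Order the vertices as 0 < 1 < 2 < 3 < 4 < 5 < 6 < 7 < 8. Listing each simplex with vertices in this order, K has dimension 2 with simplices:

  0-simplices (9): [0], [1], [2], [3], [4], [5], [6], [7], [8]
  1-simplices (13): [0,3], [0,5], [1,8], [2,3], [2,6], [2,7], [2,8], [3,4], [3,7], [4,6], [5,6], [6,7], [7,8]
  2-simplices (3): [2,3,7], [2,6,7], [2,7,8]

Hence C_0 ≅ Z^9, C_1 ≅ Z^13, C_2 ≅ Z^3.

The boundary map ∂_1: C_1 → C_0 sends each edge [p,q] (with p < q) to q − p. For instance
  ∂[4,6] = [6] − [4].
The 9×13 boundary matrix has rank 8 and Smith normal form diag(1,1,1,1,1,1,1,1).

The boundary map ∂_2: C_2 → C_1 maps a triangle to the signed sum of its edges. For instance
  ∂[2,3,7] = [3,7] − [2,7] + [2,3],
  ∂[2,7,8] = [7,8] − [2,8] + [2,7].
This gives a 13×3 integer matrix of rank 3; reducing to Smith normal form yields diagonal entries (1,1,1).

From H_k ≅ ker(∂_k) / im(∂_{k+1}) we obtain:

  H_0: rank C_0 − rank ∂_1 = 9 − 8 = 1, and the invariant factors of ∂_1 are all 1, so H_0 ≅ Z.
  H_1: rank ker ∂_1 − rank ∂_2 = (13 − 8) − 3 = 2, and the invariant factors of ∂_2 are all 1, so H_1 ≅ Z^2.
  H_2: rank ker ∂_2 − rank ∂_3 = (3 − 3) − 0 = 0, and there is no ∂_3, so H_2 ≅ 0.

H_0 ≅ Z,  H_1 ≅ Z^2,  H_2 = 0.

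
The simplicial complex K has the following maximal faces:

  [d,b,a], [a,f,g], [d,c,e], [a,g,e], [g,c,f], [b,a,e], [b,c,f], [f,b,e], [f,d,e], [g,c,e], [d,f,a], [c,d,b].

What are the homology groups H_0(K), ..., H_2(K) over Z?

Fix the vertex order a < b < c < d < e < f < g and write every simplex with vertices in increasing order. Then dim K = 2 and the simplices of K are:

  0-simplices (7): a, b, c, d, e, f, g
  1-simplices (18): ab, ad, ae, af, ag, bc, bd, be, bf, cd, ce, cf, cg, de, df, ef, eg, fg
  2-simplices (12): abd, abe, adf, aeg, afg, bcd, bcf, bef, cde, ceg, cfg, def

giving chain groups C_0 ≅ Z^7, C_1 ≅ Z^18, C_2 ≅ Z^12.

The boundary map ∂_1: C_1 → C_0 is given by ∂[p,q] = [q] − [p]. For instance
  ∂cd = d − c.
The 7×18 boundary matrix has rank 6 and Smith normal form diag(1,1,1,1,1,1).

The boundary map ∂_2: C_2 → C_1 maps a triangle to the signed sum of its edges. For instance
  ∂def = ef − df + de,
  ∂aeg = eg − ag + ae.
The resulting 18×12 matrix has rank 12, and its Smith normal form has invariant factors (1,1,1,1,1,1,1,1,1,1,1,2).

Computing H_k = (kernel of ∂_k) / (image of ∂_{k+1}):

  H_0: rank C_0 − rank ∂_1 = 7 − 6 = 1, and the invariant factors of ∂_1 are all 1, so H_0 ≅ Z.
  H_1: rank ker ∂_1 − rank ∂_2 = (18 − 6) − 12 = 0, and ∂_2 has invariant factor 2 > 1, so H_1 ≅ Z/2.
  H_2: rank ker ∂_2 − rank ∂_3 = (12 − 12) − 0 = 0, and there is no ∂_3, so H_2 ≅ 0.

H_0 ≅ Z,  H_1 ≅ Z/2,  H_2 = 0.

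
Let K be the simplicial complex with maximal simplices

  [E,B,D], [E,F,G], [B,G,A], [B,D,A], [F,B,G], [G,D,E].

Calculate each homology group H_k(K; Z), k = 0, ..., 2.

Take the total order A < B < D < E < F < G on the vertex set. Then K (dimension 2) consists of the simplices:

  0-simplices (6): A, B, D, E, F, G
  1-simplices (12): AB, AD, AG, BD, BE, BF, BG, DE, DG, EF, EG, FG
  2-simplices (6): ABD, ABG, BDE, BFG, DEG, EFG

giving chain groups C_0 ≅ Z^6, C_1 ≅ Z^12, C_2 ≅ Z^6.

∂_1: C_1 → C_0 is given by ∂[p,q] = [q] − [p]. For instance
  ∂BG = G − B.
The 6×12 boundary matrix has rank 5 and Smith normal form diag(1,1,1,1,1).

Boundary ∂_2: C_2 → C_1 acts by ∂[p,q,r] = [q,r] − [p,r] + [p,q]. For instance
  ∂DEG = EG − DG + DE,
  ∂EFG = FG − EG + EF.
This gives a 12×6 integer matrix of rank 6; reducing to Smith normal form yields diagonal entries (1,1,1,1,1,1).

Computing H_k = (kernel of ∂_k) / (image of ∂_{k+1}):

  H_0: rank C_0 − rank ∂_1 = 6 − 5 = 1, and the invariant factors of ∂_1 are all 1, so H_0 = Z.
  H_1: rank ker ∂_1 − rank ∂_2 = (12 − 5) − 6 = 1, and the invariant factors of ∂_2 are all 1, so H_1 = Z.
  H_2: rank ker ∂_2 − rank ∂_3 = (6 − 6) − 0 = 0, and there is no ∂_3, so H_2 = 0.

As a check, the Euler characteristic is 6 − 12 + 6 = 0, which agrees with 1 − 1 + 0 = 0.

H_0 = Z,  H_1 = Z,  H_2 = 0.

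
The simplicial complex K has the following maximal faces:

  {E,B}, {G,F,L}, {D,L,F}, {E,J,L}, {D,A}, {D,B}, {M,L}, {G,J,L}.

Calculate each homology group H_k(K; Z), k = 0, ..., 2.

We work with the vertex ordering A < B < D < E < F < G < J < L < M. The simplices of K, each written with vertices in increasing order, are:

  0-simplices (9): A, B, D, E, F, G, J, L, M
  1-simplices (13): AD, BD, BE, DF, DL, EJ, EL, FG, FL, GJ, GL, JL, LM
  2-simplices (4): DFL, EJL, FGL, GJL

Hence C_0 ≅ Z^9, C_1 ≅ Z^13, C_2 ≅ Z^4.

∂_1: C_1 → C_0 is given by ∂[p,q] = [q] − [p].
The 9×13 boundary matrix has rank 8 and Smith normal form diag(1,1,1,1,1,1,1,1).

The boundary map ∂_2: C_2 → C_1 acts by ∂[p,q,r] = [q,r] − [p,r] + [p,q]. For instance
  ∂DFL = FL − DL + DF,
  ∂EJL = JL − EL + EJ.
The 13×4 boundary matrix has rank 4 and Smith normal form diag(1,1,1,1).

From H_k ≅ ker(∂_k) / im(∂_{k+1}) we obtain:

  H_0: rank C_0 − rank ∂_1 = 9 − 8 = 1, and the invariant factors of ∂_1 are all 1, so H_0 ≅ Z.
  H_1: rank ker ∂_1 − rank ∂_2 = (13 − 8) − 4 = 1, and the invariant factors of ∂_2 are all 1, so H_1 ≅ Z.
  H_2: rank ker ∂_2 − rank ∂_3 = (4 − 4) − 0 = 0, and there is no ∂_3, so H_2 ≅ 0.

H_0 = Z,  H_1 = Z,  H_2 = 0.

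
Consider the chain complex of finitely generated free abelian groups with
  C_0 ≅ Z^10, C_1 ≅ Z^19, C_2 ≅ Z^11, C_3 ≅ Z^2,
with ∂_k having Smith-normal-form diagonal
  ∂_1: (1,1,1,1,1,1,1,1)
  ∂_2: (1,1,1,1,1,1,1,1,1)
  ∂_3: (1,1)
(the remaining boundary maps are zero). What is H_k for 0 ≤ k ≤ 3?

H_0 ≅ Z^2,  H_1 ≅ Z^2,  H_2 = 0,  H_3 = 0.

H_0: b_0 = 10 − 0 − 8 = 2; torsion from ∂_1 factors > 1: none. So H_0 ≅ Z^2.
H_1: b_1 = 19 − 8 − 9 = 2; torsion from ∂_2 factors > 1: none. So H_1 ≅ Z^2.
H_2: b_2 = 11 − 9 − 2 = 0; torsion from ∂_3 factors > 1: none. So H_2 ≅ 0.
H_3: b_3 = 2 − 2 − 0 = 0; torsion from ∂_4 factors > 1: none. So H_3 ≅ 0.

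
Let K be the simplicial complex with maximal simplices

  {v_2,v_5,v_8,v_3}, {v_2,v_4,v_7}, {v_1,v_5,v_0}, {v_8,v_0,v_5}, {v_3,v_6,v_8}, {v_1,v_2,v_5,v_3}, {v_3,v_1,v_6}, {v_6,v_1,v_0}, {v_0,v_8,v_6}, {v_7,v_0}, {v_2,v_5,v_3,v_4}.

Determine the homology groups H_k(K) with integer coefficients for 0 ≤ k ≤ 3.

Fix the vertex order v_0 < v_1 < v_2 < v_3 < v_4 < v_5 < v_6 < v_7 < v_8 and write every simplex with vertices in increasing order. Then dim K = 3 and the simplices of K are:

  0-simplices (9): [v_0], [v_1], [v_2], [v_3], [v_4], [v_5], [v_6], [v_7], [v_8]
  1-simplices (22): (22 of them)
  2-simplices (17): (17 of them)
  3-simplices (3): [v_1,v_2,v_3,v_5], [v_2,v_3,v_4,v_5], [v_2,v_3,v_5,v_8]

Hence C_0 ≅ Z^9, C_1 ≅ Z^22, C_2 ≅ Z^17, C_3 ≅ Z^3.

∂_1: C_1 → C_0 maps an edge to its endpoints' difference, ∂[p,q] = q − p. For instance
  ∂[v_0,v_1] = [v_1] − [v_0].
The resulting 9×22 matrix has rank 8, and its Smith normal form has invariant factors (1,1,1,1,1,1,1,1).

∂_2: C_2 → C_1 acts by ∂[p,q,r] = [q,r] − [p,r] + [p,q]. For instance
  ∂[v_2,v_3,v_8] = [v_3,v_8] − [v_2,v_8] + [v_2,v_3],
  ∂[v_1,v_3,v_6] = [v_3,v_6] − [v_1,v_6] + [v_1,v_3].
The resulting 22×17 matrix has rank 13, and its Smith normal form has invariant factors (1,1,1,1,1,1,1,1,1,1,1,1,1).

The boundary map ∂_3: C_3 → C_2 sends each 3-simplex σ to the alternating sum Σ_i (−1)^i (σ with its i-th vertex removed). For instance
  ∂[v_2,v_3,v_5,v_8] = [v_3,v_5,v_8] − [v_2,v_5,v_8] + [v_2,v_3,v_8] − [v_2,v_3,v_5],
  ∂[v_1,v_2,v_3,v_5] = [v_2,v_3,v_5] − [v_1,v_3,v_5] + [v_1,v_2,v_5] − [v_1,v_2,v_3].
The 17×3 boundary matrix has rank 3 and Smith normal form diag(1,1,1).

Now H_k = ker ∂_k / im ∂_{k+1}, so:

  H_0: rank C_0 − rank ∂_1 = 9 − 8 = 1, and the invariant factors of ∂_1 are all 1, so H_0 ≅ Z.
  H_1: rank ker ∂_1 − rank ∂_2 = (22 − 8) − 13 = 1, and the invariant factors of ∂_2 are all 1, so H_1 ≅ Z.
  H_2: rank ker ∂_2 − rank ∂_3 = (17 − 13) − 3 = 1, and the invariant factors of ∂_3 are all 1, so H_2 ≅ Z.
  H_3: rank ker ∂_3 − rank ∂_4 = (3 − 3) − 0 = 0, and there is no ∂_4, so H_3 ≅ 0.

H_0 = Z,  H_1 = Z,  H_2 = Z,  H_3 = 0.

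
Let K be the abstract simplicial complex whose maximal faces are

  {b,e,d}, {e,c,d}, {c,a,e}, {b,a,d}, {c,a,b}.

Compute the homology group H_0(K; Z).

Take the total order a < b < c < d < e on the vertex set. Then K (dimension 2) consists of the simplices:

  0-simplices (5): a, b, c, d, e
  1-simplices (10): ab, ac, ad, ae, bc, bd, be, cd, ce, de
  2-simplices (5): abc, abd, ace, bde, cde

so the chain groups are C_0 ≅ Z^5, C_1 ≅ Z^10, C_2 ≅ Z^5.

The boundary map ∂_1: C_1 → C_0 maps an edge to its endpoints' difference, ∂[p,q] = q − p. For instance
  ∂cd = d − c.
The resulting 5×10 matrix has rank 4, and its Smith normal form has invariant factors (1,1,1,1).

Boundary ∂_2: C_2 → C_1 sends each 2-simplex [p,q,r] to [q,r] − [p,r] + [p,q]. For instance
  ∂abd = bd − ad + ab,
  ∂abc = bc − ac + ab.
The resulting 10×5 matrix has rank 5, and its Smith normal form has invariant factors (1,1,1,1,1).

Computing H_k = (kernel of ∂_k) / (image of ∂_{k+1}):

  H_0: rank C_0 − rank ∂_1 = 5 − 4 = 1, and the invariant factors of ∂_1 are all 1, so H_0 = Z.

H_0 ≅ Z.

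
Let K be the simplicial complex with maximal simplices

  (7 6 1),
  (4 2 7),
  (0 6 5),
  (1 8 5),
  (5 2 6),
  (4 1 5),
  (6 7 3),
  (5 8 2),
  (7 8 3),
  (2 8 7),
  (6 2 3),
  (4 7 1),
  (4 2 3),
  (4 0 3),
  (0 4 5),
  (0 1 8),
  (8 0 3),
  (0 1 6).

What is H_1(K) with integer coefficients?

Take the total order 0 < 1 < 2 < 3 < 4 < 5 < 6 < 7 < 8 on the vertex set. Then K (dimension 2) consists of the simplices:

  0-simplices (9): [0], [1], [2], [3], [4], [5], [6], [7], [8]
  1-simplices (27): (27 of them)
  2-simplices (18): [0,1,6], [0,1,8], [0,3,4], [0,3,8], [0,4,5], [0,5,6], [1,4,5], [1,4,7], [1,5,8], [1,6,7], [2,3,4], [2,3,6], [2,4,7], [2,5,6], [2,5,8], [2,7,8], [3,6,7], [3,7,8]

Hence C_0 ≅ Z^9, C_1 ≅ Z^27, C_2 ≅ Z^18.

∂_1: C_1 → C_0 sends each edge [p,q] (with p < q) to q − p. For instance
  ∂[2,3] = [3] − [2].
As a 9×27 matrix over Z this has rank 8, with invariant factors (1,1,1,1,1,1,1,1).

The boundary map ∂_2: C_2 → C_1 acts by ∂[p,q,r] = [q,r] − [p,r] + [p,q]. For instance
  ∂[3,6,7] = [6,7] − [3,7] + [3,6],
  ∂[0,1,6] = [1,6] − [0,6] + [0,1].
This gives a 27×18 integer matrix of rank 18; reducing to Smith normal form yields diagonal entries (1,1,1,1,1,1,1,1,1,1,1,1,1,1,1,1,1,2).

Computing H_k = (kernel of ∂_k) / (image of ∂_{k+1}):

  H_1: rank ker ∂_1 − rank ∂_2 = (27 − 8) − 18 = 1, and ∂_2 has invariant factor 2 > 1, so H_1 = Z ⊕ Z/2.

(K is a triangulation of the Klein bottle.)

H_1 = Z ⊕ Z/2.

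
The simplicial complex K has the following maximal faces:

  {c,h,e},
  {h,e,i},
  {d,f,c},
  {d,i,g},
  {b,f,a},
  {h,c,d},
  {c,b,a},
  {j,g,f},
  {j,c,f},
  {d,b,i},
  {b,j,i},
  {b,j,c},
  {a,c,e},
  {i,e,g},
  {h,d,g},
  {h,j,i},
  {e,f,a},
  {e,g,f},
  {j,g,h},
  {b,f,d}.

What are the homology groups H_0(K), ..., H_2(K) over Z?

H_0 ≅ Z,  H_1 ≅ Z ⊕ Z/2,  H_2 = 0.

K has 10 vertices, 30 edges, 20 triangles.
rank ∂_0 = 0, rank ∂_1 = 9 ⇒ b_0 = 10 − 0 − 9 = 1; all invariant factors of ∂_1 are 1 so no torsion. So H_0 ≅ Z.
rank ∂_1 = 9, rank ∂_2 = 20 ⇒ b_1 = 30 − 9 − 20 = 1; ∂_2 has invariant factor(s) [2] giving torsion. So H_1 ≅ Z ⊕ Z/2.
rank ∂_2 = 20, rank ∂_3 = 0 ⇒ b_2 = 20 − 20 − 0 = 0. So H_2 ≅ 0.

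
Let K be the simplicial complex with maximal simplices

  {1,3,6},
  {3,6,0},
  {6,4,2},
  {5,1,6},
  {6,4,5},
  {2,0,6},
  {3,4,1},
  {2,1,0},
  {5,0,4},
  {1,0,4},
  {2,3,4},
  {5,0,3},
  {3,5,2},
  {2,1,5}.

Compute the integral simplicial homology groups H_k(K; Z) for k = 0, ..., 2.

H_0 = Z,  H_1 = Z^2,  H_2 = Z.

Fix the vertex order 0 < 1 < 2 < 3 < 4 < 5 < 6 and write every simplex with vertices in increasing order. Then dim K = 2 and the simplices of K are:

  0-simplices (7): [0], [1], [2], [3], [4], [5], [6]
  1-simplices (21): [0,1], [0,2], [0,3], [0,4], [0,5], [0,6], [1,2], [1,3], [1,4], [1,5], [1,6], [2,3], [2,4], [2,5], [2,6], [3,4], [3,5], [3,6], [4,5], [4,6], [5,6]
  2-simplices (14): [0,1,2], [0,1,4], [0,2,6], [0,3,5], [0,3,6], [0,4,5], [1,2,5], [1,3,4], [1,3,6], [1,5,6], [2,3,4], [2,3,5], [2,4,6], [4,5,6]

Hence C_0 ≅ Z^7, C_1 ≅ Z^21, C_2 ≅ Z^14.

The boundary map ∂_1: C_1 → C_0 is given by ∂[p,q] = [q] − [p].
The 7×21 boundary matrix has rank 6 and Smith normal form diag(1,1,1,1,1,1).

Boundary ∂_2: C_2 → C_1 sends each 2-simplex [p,q,r] to [q,r] − [p,r] + [p,q]. For instance
  ∂[1,3,6] = [3,6] − [1,6] + [1,3],
  ∂[2,3,5] = [3,5] − [2,5] + [2,3].
The resulting 21×14 matrix has rank 13, and its Smith normal form has invariant factors (1,1,1,1,1,1,1,1,1,1,1,1,1).

Now H_k = ker ∂_k / im ∂_{k+1}, so:

  H_0: rank C_0 − rank ∂_1 = 7 − 6 = 1, and the invariant factors of ∂_1 are all 1, so H_0 ≅ Z.
  H_1: rank ker ∂_1 − rank ∂_2 = (21 − 6) − 13 = 2, and the invariant factors of ∂_2 are all 1, so H_1 ≅ Z^2.
  H_2: rank ker ∂_2 − rank ∂_3 = (14 − 13) − 0 = 1, and there is no ∂_3, so H_2 ≅ Z.

As a check, the Euler characteristic is 7 − 21 + 14 = 0, which agrees with 1 − 2 + 1 = 0.
(K is a triangulation of the torus T^2.)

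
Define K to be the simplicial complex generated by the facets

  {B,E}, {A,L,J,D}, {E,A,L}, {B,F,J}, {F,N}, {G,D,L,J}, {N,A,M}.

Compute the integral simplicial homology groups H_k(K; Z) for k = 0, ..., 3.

K has 10 vertices, 19 edges, 10 triangles, 2 3-simplices.
rank ∂_0 = 0, rank ∂_1 = 9 ⇒ b_0 = 10 − 0 − 9 = 1; all invariant factors of ∂_1 are 1 so no torsion. So H_0 ≅ Z.
rank ∂_1 = 9, rank ∂_2 = 8 ⇒ b_1 = 19 − 9 − 8 = 2; all invariant factors of ∂_2 are 1 so no torsion. So H_1 ≅ Z^2.
rank ∂_2 = 8, rank ∂_3 = 2 ⇒ b_2 = 10 − 8 − 2 = 0; all invariant factors of ∂_3 are 1 so no torsion. So H_2 ≅ 0.
rank ∂_3 = 2, rank ∂_4 = 0 ⇒ b_3 = 2 − 2 − 0 = 0. So H_3 ≅ 0.

H_0 ≅ Z,  H_1 ≅ Z^2,  H_2 = 0,  H_3 = 0.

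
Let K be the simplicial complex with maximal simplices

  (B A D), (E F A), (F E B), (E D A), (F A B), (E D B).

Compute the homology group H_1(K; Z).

Order the vertices as A < B < D < E < F. Listing each simplex with vertices in this order, K has dimension 2 with simplices:

  0-simplices (5): A, B, D, E, F
  1-simplices (9): AB, AD, AE, AF, BD, BE, BF, DE, EF
  2-simplices (6): ABD, ABF, ADE, AEF, BDE, BEF

Hence C_0 ≅ Z^5, C_1 ≅ Z^9, C_2 ≅ Z^6.

The boundary map ∂_1: C_1 → C_0 is given by ∂[p,q] = [q] − [p]. For instance
  ∂BE = E − B.
As a 5×9 matrix over Z this has rank 4, with invariant factors (1,1,1,1).

Boundary ∂_2: C_2 → C_1 acts by ∂[p,q,r] = [q,r] − [p,r] + [p,q]. For instance
  ∂BDE = DE − BE + BD,
  ∂BEF = EF − BF + BE.
The resulting 9×6 matrix has rank 5, and its Smith normal form has invariant factors (1,1,1,1,1).

From H_k ≅ ker(∂_k) / im(∂_{k+1}) we obtain:

  H_1: rank ker ∂_1 − rank ∂_2 = (9 − 4) − 5 = 0, and the invariant factors of ∂_2 are all 1, so H_1 = 0.

(K is a triangulation of the 2-sphere S^2.)

H_1 = 0.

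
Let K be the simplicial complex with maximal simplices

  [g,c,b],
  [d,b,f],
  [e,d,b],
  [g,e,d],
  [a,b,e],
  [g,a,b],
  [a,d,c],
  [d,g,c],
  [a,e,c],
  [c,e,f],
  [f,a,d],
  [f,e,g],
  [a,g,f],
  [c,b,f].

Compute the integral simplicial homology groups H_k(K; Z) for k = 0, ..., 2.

Fix the vertex order a < b < c < d < e < f < g and write every simplex with vertices in increasing order. Then dim K = 2 and the simplices of K are:

  0-simplices (7): a, b, c, d, e, f, g
  1-simplices (21): ab, ac, ad, ae, af, ag, bc, bd, be, bf, bg, cd, ce, cf, cg, de, df, dg, ef, eg, fg
  2-simplices (14): abe, abg, acd, ace, adf, afg, bcf, bcg, bde, bdf, cdg, cef, deg, efg

so the chain groups are C_0 ≅ Z^7, C_1 ≅ Z^21, C_2 ≅ Z^14.

Boundary ∂_1: C_1 → C_0 is given by ∂[p,q] = [q] − [p].
This gives a 7×21 integer matrix of rank 6; reducing to Smith normal form yields diagonal entries (1,1,1,1,1,1).

∂_2: C_2 → C_1 maps a triangle to the signed sum of its edges. For instance
  ∂ace = ce − ae + ac,
  ∂cdg = dg − cg + cd.
This gives a 21×14 integer matrix of rank 13; reducing to Smith normal form yields diagonal entries (1,1,1,1,1,1,1,1,1,1,1,1,1).

From H_k ≅ ker(∂_k) / im(∂_{k+1}) we obtain:

  H_0: rank C_0 − rank ∂_1 = 7 − 6 = 1, and the invariant factors of ∂_1 are all 1, so H_0 ≅ Z.
  H_1: rank ker ∂_1 − rank ∂_2 = (21 − 6) − 13 = 2, and the invariant factors of ∂_2 are all 1, so H_1 ≅ Z^2.
  H_2: rank ker ∂_2 − rank ∂_3 = (14 − 13) − 0 = 1, and there is no ∂_3, so H_2 ≅ Z.

H_0 ≅ Z,  H_1 ≅ Z^2,  H_2 ≅ Z.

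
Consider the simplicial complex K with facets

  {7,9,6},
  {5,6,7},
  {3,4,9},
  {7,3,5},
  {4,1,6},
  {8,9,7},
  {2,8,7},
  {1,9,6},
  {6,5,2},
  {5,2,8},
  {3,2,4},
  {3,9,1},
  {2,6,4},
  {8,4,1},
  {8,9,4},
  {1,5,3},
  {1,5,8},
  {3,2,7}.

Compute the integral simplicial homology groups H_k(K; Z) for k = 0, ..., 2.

H_0 ≅ Z,  H_1 ≅ Z ⊕ Z/2Z,  H_2 = 0.

Order the vertices as 1 < 2 < 3 < 4 < 5 < 6 < 7 < 8 < 9. Listing each simplex with vertices in this order, K has dimension 2 with simplices:

  0-simplices (9): [1], [2], [3], [4], [5], [6], [7], [8], [9]
  1-simplices (27): (27 of them)
  2-simplices (18): [1,3,5], [1,3,9], [1,4,6], [1,4,8], [1,5,8], [1,6,9], [2,3,4], [2,3,7], [2,4,6], [2,5,6], [2,5,8], [2,7,8], [3,4,9], [3,5,7], [4,8,9], [5,6,7], [6,7,9], [7,8,9]

giving chain groups C_0 ≅ Z^9, C_1 ≅ Z^27, C_2 ≅ Z^18.

The boundary map ∂_1: C_1 → C_0 maps an edge to its endpoints' difference, ∂[p,q] = q − p. For instance
  ∂[3,7] = [7] − [3].
The resulting 9×27 matrix has rank 8, and its Smith normal form has invariant factors (1,1,1,1,1,1,1,1).

Boundary ∂_2: C_2 → C_1 sends each 2-simplex [p,q,r] to [q,r] − [p,r] + [p,q]. For instance
  ∂[1,3,5] = [3,5] − [1,5] + [1,3],
  ∂[2,5,6] = [5,6] − [2,6] + [2,5].
The 27×18 boundary matrix has rank 18 and Smith normal form diag(1,1,1,1,1,1,1,1,1,1,1,1,1,1,1,1,1,2).

Reading off H_k = ker ∂_k / im ∂_{k+1}:

  H_0: rank C_0 − rank ∂_1 = 9 − 8 = 1, and the invariant factors of ∂_1 are all 1, so H_0 = Z.
  H_1: rank ker ∂_1 − rank ∂_2 = (27 − 8) − 18 = 1, and ∂_2 has invariant factor 2 > 1, so H_1 = Z ⊕ Z/2Z.
  H_2: rank ker ∂_2 − rank ∂_3 = (18 − 18) − 0 = 0, and there is no ∂_3, so H_2 = 0.

(K is a triangulation of the Klein bottle.)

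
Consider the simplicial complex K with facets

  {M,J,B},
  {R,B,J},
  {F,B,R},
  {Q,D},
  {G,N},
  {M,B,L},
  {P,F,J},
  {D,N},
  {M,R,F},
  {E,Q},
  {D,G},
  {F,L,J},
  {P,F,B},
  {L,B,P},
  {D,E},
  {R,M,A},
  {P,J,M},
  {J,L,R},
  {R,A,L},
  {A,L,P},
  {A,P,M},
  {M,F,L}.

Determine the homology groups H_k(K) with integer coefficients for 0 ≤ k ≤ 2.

H_0 ≅ Z^2,  H_1 ≅ Z^4,  H_2 ≅ Z.

Order the vertices as A < B < D < E < F < G < J < L < M < N < P < Q < R. Listing each simplex with vertices in this order, K has dimension 2 with simplices:

  0-simplices (13): A, B, D, E, F, G, J, L, M, N, P, Q, R
  1-simplices (30): AL, AM, AP, AR, BF, BJ, BL, BM, BP, BR, DE, DG, DN, DQ, EQ, FJ, FL, FM, FP, FR, GN, JL, JM, JP, JR, LM, LP, LR, MP, MR
  2-simplices (16): ALP, ALR, AMP, AMR, BFP, BFR, BJM, BJR, BLM, BLP, FJL, FJP, FLM, FMR, JLR, JMP

Hence C_0 ≅ Z^13, C_1 ≅ Z^30, C_2 ≅ Z^16.

The boundary map ∂_1: C_1 → C_0 maps an edge to its endpoints' difference, ∂[p,q] = q − p. For instance
  ∂FJ = J − F.
The resulting 13×30 matrix has rank 11, and its Smith normal form has invariant factors (1,1,1,1,1,1,1,1,1,1,1).

The boundary map ∂_2: C_2 → C_1 acts by ∂[p,q,r] = [q,r] − [p,r] + [p,q]. For instance
  ∂BJR = JR − BR + BJ,
  ∂FLM = LM − FM + FL.
The resulting 30×16 matrix has rank 15, and its Smith normal form has invariant factors (1,1,1,1,1,1,1,1,1,1,1,1,1,1,1).

Computing H_k = (kernel of ∂_k) / (image of ∂_{k+1}):

  H_0: rank C_0 − rank ∂_1 = 13 − 11 = 2, and the invariant factors of ∂_1 are all 1, so H_0 = Z^2.
  H_1: rank ker ∂_1 − rank ∂_2 = (30 − 11) − 15 = 4, and the invariant factors of ∂_2 are all 1, so H_1 = Z^4.
  H_2: rank ker ∂_2 − rank ∂_3 = (16 − 15) − 0 = 1, and there is no ∂_3, so H_2 = Z.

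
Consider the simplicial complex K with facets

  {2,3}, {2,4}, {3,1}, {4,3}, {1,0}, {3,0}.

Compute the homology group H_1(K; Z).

Fix the vertex order 0 < 1 < 2 < 3 < 4 and write every simplex with vertices in increasing order. Then dim K = 1 and the simplices of K are:

  0-simplices (5): [0], [1], [2], [3], [4]
  1-simplices (6): [0,1], [0,3], [1,3], [2,3], [2,4], [3,4]

giving chain groups C_0 ≅ Z^5, C_1 ≅ Z^6.

Boundary ∂_1: C_1 → C_0 sends each edge [p,q] (with p < q) to q − p. For instance
  ∂[0,3] = [3] − [0].
The 5×6 boundary matrix has rank 4 and Smith normal form diag(1,1,1,1).

From H_k ≅ ker(∂_k) / im(∂_{k+1}) we obtain:

  H_1: rank ker ∂_1 − rank ∂_2 = (6 − 4) − 0 = 2, and there is no ∂_2, so H_1 ≅ Z^2.

H_1 = Z^2.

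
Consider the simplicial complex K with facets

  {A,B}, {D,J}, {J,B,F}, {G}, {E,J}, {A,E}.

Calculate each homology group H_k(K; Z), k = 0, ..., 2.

Take the total order A < B < D < E < F < G < J on the vertex set. Then K (dimension 2) consists of the simplices:

  0-simplices (7): A, B, D, E, F, G, J
  1-simplices (7): AB, AE, BF, BJ, DJ, EJ, FJ
  2-simplices (1): BFJ

so the chain groups are C_0 ≅ Z^7, C_1 ≅ Z^7, C_2 ≅ Z^1.

The boundary map ∂_1: C_1 → C_0 sends each edge [p,q] (with p < q) to q − p. For instance
  ∂DJ = J − D.
The resulting 7×7 matrix has rank 5, and its Smith normal form has invariant factors (1,1,1,1,1).

Boundary ∂_2: C_2 → C_1 acts by ∂[p,q,r] = [q,r] − [p,r] + [p,q]. For instance
  ∂BFJ = FJ − BJ + BF.
The resulting 7×1 matrix has rank 1, and its Smith normal form has invariant factors (1).

Computing H_k = (kernel of ∂_k) / (image of ∂_{k+1}):

  H_0: rank C_0 − rank ∂_1 = 7 − 5 = 2, and the invariant factors of ∂_1 are all 1, so H_0 = Z^2.
  H_1: rank ker ∂_1 − rank ∂_2 = (7 − 5) − 1 = 1, and the invariant factors of ∂_2 are all 1, so H_1 = Z.
  H_2: rank ker ∂_2 − rank ∂_3 = (1 − 1) − 0 = 0, and there is no ∂_3, so H_2 = 0.

H_0 ≅ Z^2,  H_1 ≅ Z,  H_2 = 0.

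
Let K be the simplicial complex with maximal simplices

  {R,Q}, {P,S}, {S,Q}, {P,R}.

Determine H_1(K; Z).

Fix the vertex order P < Q < R < S and write every simplex with vertices in increasing order. Then dim K = 1 and the simplices of K are:

  0-simplices (4): P, Q, R, S
  1-simplices (4): PR, PS, QR, QS

giving chain groups C_0 ≅ Z^4, C_1 ≅ Z^4.

The boundary map ∂_1: C_1 → C_0 maps an edge to its endpoints' difference, ∂[p,q] = q − p.
The resulting 4×4 matrix has rank 3, and its Smith normal form has invariant factors (1,1,1).

Now H_k = ker ∂_k / im ∂_{k+1}, so:

  H_1: rank ker ∂_1 − rank ∂_2 = (4 − 3) − 0 = 1, and there is no ∂_2, so H_1 ≅ Z.

H_1 ≅ Z.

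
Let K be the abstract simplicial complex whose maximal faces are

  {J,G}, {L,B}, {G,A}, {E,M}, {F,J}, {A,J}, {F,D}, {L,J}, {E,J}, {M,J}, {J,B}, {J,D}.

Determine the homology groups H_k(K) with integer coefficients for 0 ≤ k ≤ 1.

Fix the vertex order A < B < D < E < F < G < J < L < M and write every simplex with vertices in increasing order. Then dim K = 1 and the simplices of K are:

  0-simplices (9): A, B, D, E, F, G, J, L, M
  1-simplices (12): AG, AJ, BJ, BL, DF, DJ, EJ, EM, FJ, GJ, JL, JM

Hence C_0 ≅ Z^9, C_1 ≅ Z^12.

Boundary ∂_1: C_1 → C_0 maps an edge to its endpoints' difference, ∂[p,q] = q − p.
This gives a 9×12 integer matrix of rank 8; reducing to Smith normal form yields diagonal entries (1,1,1,1,1,1,1,1).

Now H_k = ker ∂_k / im ∂_{k+1}, so:

  H_0: rank C_0 − rank ∂_1 = 9 − 8 = 1, and the invariant factors of ∂_1 are all 1, so H_0 = Z.
  H_1: rank ker ∂_1 − rank ∂_2 = (12 − 8) − 0 = 4, and there is no ∂_2, so H_1 = Z^4.

H_0 ≅ Z,  H_1 ≅ Z^4.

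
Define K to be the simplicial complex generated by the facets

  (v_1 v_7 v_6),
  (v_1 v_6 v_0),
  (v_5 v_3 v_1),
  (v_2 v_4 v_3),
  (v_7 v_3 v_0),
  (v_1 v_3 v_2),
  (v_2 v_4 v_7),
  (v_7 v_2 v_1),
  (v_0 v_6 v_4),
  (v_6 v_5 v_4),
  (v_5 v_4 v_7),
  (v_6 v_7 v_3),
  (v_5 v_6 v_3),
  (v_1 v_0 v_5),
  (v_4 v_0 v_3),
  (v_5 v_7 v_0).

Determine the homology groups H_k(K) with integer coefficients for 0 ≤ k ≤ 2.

H_0 ≅ Z,  H_1 ≅ Z^2,  H_2 ≅ Z.

Take the total order v_0 < v_1 < v_2 < v_3 < v_4 < v_5 < v_6 < v_7 on the vertex set. Then K (dimension 2) consists of the simplices:

  0-simplices (8): [v_0], [v_1], [v_2], [v_3], [v_4], [v_5], [v_6], [v_7]
  1-simplices (24): (24 of them)
  2-simplices (16): (16 of them)

so the chain groups are C_0 ≅ Z^8, C_1 ≅ Z^24, C_2 ≅ Z^16.

Boundary ∂_1: C_1 → C_0 sends each edge [p,q] (with p < q) to q − p. For instance
  ∂[v_1,v_6] = [v_6] − [v_1].
This gives a 8×24 integer matrix of rank 7; reducing to Smith normal form yields diagonal entries (1,1,1,1,1,1,1).

The boundary map ∂_2: C_2 → C_1 acts by ∂[p,q,r] = [q,r] − [p,r] + [p,q]. For instance
  ∂[v_4,v_5,v_6] = [v_5,v_6] − [v_4,v_6] + [v_4,v_5],
  ∂[v_4,v_5,v_7] = [v_5,v_7] − [v_4,v_7] + [v_4,v_5].
This gives a 24×16 integer matrix of rank 15; reducing to Smith normal form yields diagonal entries (1,1,1,1,1,1,1,1,1,1,1,1,1,1,1).

Reading off H_k = ker ∂_k / im ∂_{k+1}:

  H_0: rank C_0 − rank ∂_1 = 8 − 7 = 1, and the invariant factors of ∂_1 are all 1, so H_0 ≅ Z.
  H_1: rank ker ∂_1 − rank ∂_2 = (24 − 7) − 15 = 2, and the invariant factors of ∂_2 are all 1, so H_1 ≅ Z^2.
  H_2: rank ker ∂_2 − rank ∂_3 = (16 − 15) − 0 = 1, and there is no ∂_3, so H_2 ≅ Z.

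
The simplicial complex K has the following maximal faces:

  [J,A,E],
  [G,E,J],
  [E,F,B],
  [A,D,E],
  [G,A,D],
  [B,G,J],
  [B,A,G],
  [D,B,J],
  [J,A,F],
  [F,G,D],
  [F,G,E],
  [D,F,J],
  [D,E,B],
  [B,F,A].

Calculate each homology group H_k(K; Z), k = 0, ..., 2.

Order the vertices as A < B < D < E < F < G < J. Listing each simplex with vertices in this order, K has dimension 2 with simplices:

  0-simplices (7): A, B, D, E, F, G, J
  1-simplices (21): AB, AD, AE, AF, AG, AJ, BD, BE, BF, BG, BJ, DE, DF, DG, DJ, EF, EG, EJ, FG, FJ, GJ
  2-simplices (14): ABF, ABG, ADE, ADG, AEJ, AFJ, BDE, BDJ, BEF, BGJ, DFG, DFJ, EFG, EGJ

giving chain groups C_0 ≅ Z^7, C_1 ≅ Z^21, C_2 ≅ Z^14.

Boundary ∂_1: C_1 → C_0 is given by ∂[p,q] = [q] − [p]. For instance
  ∂DJ = J − D.
This gives a 7×21 integer matrix of rank 6; reducing to Smith normal form yields diagonal entries (1,1,1,1,1,1).

The boundary map ∂_2: C_2 → C_1 sends each 2-simplex [p,q,r] to [q,r] − [p,r] + [p,q]. For instance
  ∂ADE = DE − AE + AD,
  ∂BGJ = GJ − BJ + BG.
This gives a 21×14 integer matrix of rank 13; reducing to Smith normal form yields diagonal entries (1,1,1,1,1,1,1,1,1,1,1,1,1).

Now H_k = ker ∂_k / im ∂_{k+1}, so:

  H_0: rank C_0 − rank ∂_1 = 7 − 6 = 1, and the invariant factors of ∂_1 are all 1, so H_0 = Z.
  H_1: rank ker ∂_1 − rank ∂_2 = (21 − 6) − 13 = 2, and the invariant factors of ∂_2 are all 1, so H_1 = Z^2.
  H_2: rank ker ∂_2 − rank ∂_3 = (14 − 13) − 0 = 1, and there is no ∂_3, so H_2 = Z.

As a check, the Euler characteristic is 7 − 21 + 14 = 0, which agrees with 1 − 2 + 1 = 0.
(K is a triangulation of the torus T^2.)

H_0 = Z,  H_1 = Z^2,  H_2 = Z.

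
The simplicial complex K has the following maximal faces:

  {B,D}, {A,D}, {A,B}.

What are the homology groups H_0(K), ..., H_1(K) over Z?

H_0 = Z,  H_1 = Z.

K has 3 vertices, 3 edges.
rank ∂_0 = 0, rank ∂_1 = 2 ⇒ b_0 = 3 − 0 − 2 = 1; all invariant factors of ∂_1 are 1 so no torsion. So H_0 ≅ Z.
rank ∂_1 = 2, rank ∂_2 = 0 ⇒ b_1 = 3 − 2 − 0 = 1. So H_1 ≅ Z.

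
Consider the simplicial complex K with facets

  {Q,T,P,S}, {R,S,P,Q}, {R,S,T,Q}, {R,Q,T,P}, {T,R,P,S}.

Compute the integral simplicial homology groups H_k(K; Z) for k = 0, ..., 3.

K has 5 vertices, 10 edges, 10 triangles, 5 3-simplices.
rank ∂_0 = 0, rank ∂_1 = 4 ⇒ b_0 = 5 − 0 − 4 = 1; all invariant factors of ∂_1 are 1 so no torsion. So H_0 = Z.
rank ∂_1 = 4, rank ∂_2 = 6 ⇒ b_1 = 10 − 4 − 6 = 0; all invariant factors of ∂_2 are 1 so no torsion. So H_1 = 0.
rank ∂_2 = 6, rank ∂_3 = 4 ⇒ b_2 = 10 − 6 − 4 = 0; all invariant factors of ∂_3 are 1 so no torsion. So H_2 = 0.
rank ∂_3 = 4, rank ∂_4 = 0 ⇒ b_3 = 5 − 4 − 0 = 1. So H_3 = Z.

H_0 = Z,  H_1 = 0,  H_2 = 0,  H_3 = Z.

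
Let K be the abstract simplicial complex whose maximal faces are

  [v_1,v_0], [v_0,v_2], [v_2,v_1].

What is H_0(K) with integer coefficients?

Take the total order v_0 < v_1 < v_2 on the vertex set. Then K (dimension 1) consists of the simplices:

  0-simplices (3): [v_0], [v_1], [v_2]
  1-simplices (3): [v_0,v_1], [v_0,v_2], [v_1,v_2]

giving chain groups C_0 ≅ Z^3, C_1 ≅ Z^3.

The boundary map ∂_1: C_1 → C_0 is given by ∂[p,q] = [q] − [p]. For instance
  ∂[v_0,v_2] = [v_2] − [v_0].
The 3×3 boundary matrix has rank 2 and Smith normal form diag(1,1).

Computing H_k = (kernel of ∂_k) / (image of ∂_{k+1}):

  H_0: rank C_0 − rank ∂_1 = 3 − 2 = 1, and the invariant factors of ∂_1 are all 1, so H_0 = Z.

H_0 ≅ Z.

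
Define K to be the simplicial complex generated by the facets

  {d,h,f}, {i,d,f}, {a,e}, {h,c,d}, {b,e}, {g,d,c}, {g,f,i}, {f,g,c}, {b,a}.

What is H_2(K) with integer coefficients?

H_2 ≅ 0.

We work with the vertex ordering a < b < c < d < e < f < g < h < i. The simplices of K, each written with vertices in increasing order, are:

  0-simplices (9): a, b, c, d, e, f, g, h, i
  1-simplices (15): ab, ae, be, cd, cf, cg, ch, df, dg, dh, di, fg, fh, fi, gi
  2-simplices (6): cdg, cdh, cfg, dfh, dfi, fgi

so the chain groups are C_0 ≅ Z^9, C_1 ≅ Z^15, C_2 ≅ Z^6.

Boundary ∂_1: C_1 → C_0 is given by ∂[p,q] = [q] − [p]. For instance
  ∂be = e − b.
As a 9×15 matrix over Z this has rank 7, with invariant factors (1,1,1,1,1,1,1).

The boundary map ∂_2: C_2 → C_1 maps a triangle to the signed sum of its edges. For instance
  ∂dfi = fi − di + df,
  ∂cdg = dg − cg + cd.
The resulting 15×6 matrix has rank 6, and its Smith normal form has invariant factors (1,1,1,1,1,1).

Reading off H_k = ker ∂_k / im ∂_{k+1}:

  H_2: rank ker ∂_2 − rank ∂_3 = (6 − 6) − 0 = 0, and there is no ∂_3, so H_2 = 0.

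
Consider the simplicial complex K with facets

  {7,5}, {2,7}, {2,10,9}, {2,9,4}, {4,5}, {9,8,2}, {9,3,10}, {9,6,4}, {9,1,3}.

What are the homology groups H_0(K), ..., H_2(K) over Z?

H_0 ≅ Z,  H_1 ≅ Z,  H_2 = 0.

We work with the vertex ordering 1 < 2 < 3 < 4 < 5 < 6 < 7 < 8 < 9 < 10. The simplices of K, each written with vertices in increasing order, are:

  0-simplices (10): [1], [2], [3], [4], [5], [6], [7], [8], [9], [10]
  1-simplices (16): [1,3], [1,9], [2,4], [2,7], [2,8], [2,9], [2,10], [3,9], [3,10], [4,5], [4,6], [4,9], [5,7], [6,9], [8,9], [9,10]
  2-simplices (6): [1,3,9], [2,4,9], [2,8,9], [2,9,10], [3,9,10], [4,6,9]

so the chain groups are C_0 ≅ Z^10, C_1 ≅ Z^16, C_2 ≅ Z^6.

∂_1: C_1 → C_0 is given by ∂[p,q] = [q] − [p].
This gives a 10×16 integer matrix of rank 9; reducing to Smith normal form yields diagonal entries (1,1,1,1,1,1,1,1,1).

Boundary ∂_2: C_2 → C_1 sends each 2-simplex [p,q,r] to [q,r] − [p,r] + [p,q]. For instance
  ∂[2,8,9] = [8,9] − [2,9] + [2,8],
  ∂[2,9,10] = [9,10] − [2,10] + [2,9].
As a 16×6 matrix over Z this has rank 6, with invariant factors (1,1,1,1,1,1).

Now H_k = ker ∂_k / im ∂_{k+1}, so:

  H_0: rank C_0 − rank ∂_1 = 10 − 9 = 1, and the invariant factors of ∂_1 are all 1, so H_0 = Z.
  H_1: rank ker ∂_1 − rank ∂_2 = (16 − 9) − 6 = 1, and the invariant factors of ∂_2 are all 1, so H_1 = Z.
  H_2: rank ker ∂_2 − rank ∂_3 = (6 − 6) − 0 = 0, and there is no ∂_3, so H_2 = 0.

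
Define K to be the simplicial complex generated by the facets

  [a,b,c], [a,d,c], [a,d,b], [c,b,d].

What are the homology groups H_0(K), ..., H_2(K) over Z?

We work with the vertex ordering a < b < c < d. The simplices of K, each written with vertices in increasing order, are:

  0-simplices (4): a, b, c, d
  1-simplices (6): ab, ac, ad, bc, bd, cd
  2-simplices (4): abc, abd, acd, bcd

Hence C_0 ≅ Z^4, C_1 ≅ Z^6, C_2 ≅ Z^4.

∂_1: C_1 → C_0 sends each edge [p,q] (with p < q) to q − p.
As a 4×6 matrix over Z this has rank 3, with invariant factors (1,1,1).

The boundary map ∂_2: C_2 → C_1 sends each 2-simplex [p,q,r] to [q,r] − [p,r] + [p,q]. For instance
  ∂bcd = cd − bd + bc,
  ∂abd = bd − ad + ab.
As a 6×4 matrix over Z this has rank 3, with invariant factors (1,1,1).

Computing H_k = (kernel of ∂_k) / (image of ∂_{k+1}):

  H_0: rank C_0 − rank ∂_1 = 4 − 3 = 1, and the invariant factors of ∂_1 are all 1, so H_0 = Z.
  H_1: rank ker ∂_1 − rank ∂_2 = (6 − 3) − 3 = 0, and the invariant factors of ∂_2 are all 1, so H_1 = 0.
  H_2: rank ker ∂_2 − rank ∂_3 = (4 − 3) − 0 = 1, and there is no ∂_3, so H_2 = Z.

(K is a triangulation of the 2-sphere S^2.)

H_0 = Z,  H_1 = 0,  H_2 = Z.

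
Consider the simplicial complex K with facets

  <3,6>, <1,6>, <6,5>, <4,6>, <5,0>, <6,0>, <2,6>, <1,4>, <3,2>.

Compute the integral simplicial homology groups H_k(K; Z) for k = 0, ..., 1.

Order the vertices as 0 < 1 < 2 < 3 < 4 < 5 < 6. Listing each simplex with vertices in this order, K has dimension 1 with simplices:

  0-simplices (7): [0], [1], [2], [3], [4], [5], [6]
  1-simplices (9): [0,5], [0,6], [1,4], [1,6], [2,3], [2,6], [3,6], [4,6], [5,6]

so the chain groups are C_0 ≅ Z^7, C_1 ≅ Z^9.

Boundary ∂_1: C_1 → C_0 maps an edge to its endpoints' difference, ∂[p,q] = q − p. For instance
  ∂[1,4] = [4] − [1].
The 7×9 boundary matrix has rank 6 and Smith normal form diag(1,1,1,1,1,1).

Now H_k = ker ∂_k / im ∂_{k+1}, so:

  H_0: rank C_0 − rank ∂_1 = 7 − 6 = 1, and the invariant factors of ∂_1 are all 1, so H_0 ≅ Z.
  H_1: rank ker ∂_1 − rank ∂_2 = (9 − 6) − 0 = 3, and there is no ∂_2, so H_1 ≅ Z^3.

H_0 ≅ Z,  H_1 ≅ Z^3.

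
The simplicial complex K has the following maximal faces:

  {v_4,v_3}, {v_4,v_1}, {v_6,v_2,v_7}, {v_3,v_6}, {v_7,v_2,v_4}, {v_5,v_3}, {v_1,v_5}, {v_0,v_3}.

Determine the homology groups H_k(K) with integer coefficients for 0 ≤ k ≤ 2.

Fix the vertex order v_0 < v_1 < v_2 < v_3 < v_4 < v_5 < v_6 < v_7 and write every simplex with vertices in increasing order. Then dim K = 2 and the simplices of K are:

  0-simplices (8): [v_0], [v_1], [v_2], [v_3], [v_4], [v_5], [v_6], [v_7]
  1-simplices (11): [v_0,v_3], [v_1,v_4], [v_1,v_5], [v_2,v_4], [v_2,v_6], [v_2,v_7], [v_3,v_4], [v_3,v_5], [v_3,v_6], [v_4,v_7], [v_6,v_7]
  2-simplices (2): [v_2,v_4,v_7], [v_2,v_6,v_7]

giving chain groups C_0 ≅ Z^8, C_1 ≅ Z^11, C_2 ≅ Z^2.

The boundary map ∂_1: C_1 → C_0 is given by ∂[p,q] = [q] − [p].
The resulting 8×11 matrix has rank 7, and its Smith normal form has invariant factors (1,1,1,1,1,1,1).

The boundary map ∂_2: C_2 → C_1 acts by ∂[p,q,r] = [q,r] − [p,r] + [p,q]. For instance
  ∂[v_2,v_4,v_7] = [v_4,v_7] − [v_2,v_7] + [v_2,v_4],
  ∂[v_2,v_6,v_7] = [v_6,v_7] − [v_2,v_7] + [v_2,v_6].
This gives a 11×2 integer matrix of rank 2; reducing to Smith normal form yields diagonal entries (1,1).

Reading off H_k = ker ∂_k / im ∂_{k+1}:

  H_0: rank C_0 − rank ∂_1 = 8 − 7 = 1, and the invariant factors of ∂_1 are all 1, so H_0 ≅ Z.
  H_1: rank ker ∂_1 − rank ∂_2 = (11 − 7) − 2 = 2, and the invariant factors of ∂_2 are all 1, so H_1 ≅ Z^2.
  H_2: rank ker ∂_2 − rank ∂_3 = (2 − 2) − 0 = 0, and there is no ∂_3, so H_2 ≅ 0.

H_0 ≅ Z,  H_1 ≅ Z^2,  H_2 = 0.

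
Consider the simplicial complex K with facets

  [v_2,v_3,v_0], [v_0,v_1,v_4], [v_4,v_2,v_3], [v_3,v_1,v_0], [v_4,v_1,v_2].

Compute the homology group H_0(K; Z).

H_0 = Z.

Order the vertices as v_0 < v_1 < v_2 < v_3 < v_4. Listing each simplex with vertices in this order, K has dimension 2 with simplices:

  0-simplices (5): [v_0], [v_1], [v_2], [v_3], [v_4]
  1-simplices (10): [v_0,v_1], [v_0,v_2], [v_0,v_3], [v_0,v_4], [v_1,v_2], [v_1,v_3], [v_1,v_4], [v_2,v_3], [v_2,v_4], [v_3,v_4]
  2-simplices (5): [v_0,v_1,v_3], [v_0,v_1,v_4], [v_0,v_2,v_3], [v_1,v_2,v_4], [v_2,v_3,v_4]

Hence C_0 ≅ Z^5, C_1 ≅ Z^10, C_2 ≅ Z^5.

∂_1: C_1 → C_0 maps an edge to its endpoints' difference, ∂[p,q] = q − p. For instance
  ∂[v_2,v_3] = [v_3] − [v_2].
The 5×10 boundary matrix has rank 4 and Smith normal form diag(1,1,1,1).

∂_2: C_2 → C_1 acts by ∂[p,q,r] = [q,r] − [p,r] + [p,q]. For instance
  ∂[v_0,v_1,v_4] = [v_1,v_4] − [v_0,v_4] + [v_0,v_1],
  ∂[v_1,v_2,v_4] = [v_2,v_4] − [v_1,v_4] + [v_1,v_2].
The 10×5 boundary matrix has rank 5 and Smith normal form diag(1,1,1,1,1).

Computing H_k = (kernel of ∂_k) / (image of ∂_{k+1}):

  H_0: rank C_0 − rank ∂_1 = 5 − 4 = 1, and the invariant factors of ∂_1 are all 1, so H_0 ≅ Z.

(K is a triangulation of the Möbius band.)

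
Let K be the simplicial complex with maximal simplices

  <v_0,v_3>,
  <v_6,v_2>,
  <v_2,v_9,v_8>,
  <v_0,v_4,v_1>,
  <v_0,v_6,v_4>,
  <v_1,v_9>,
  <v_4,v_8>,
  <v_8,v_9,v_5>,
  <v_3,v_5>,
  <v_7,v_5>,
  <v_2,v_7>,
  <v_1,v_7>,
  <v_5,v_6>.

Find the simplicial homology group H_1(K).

H_1 = Z^6.

K has 10 vertices, 19 edges, 4 triangles.
rank ∂_1 = 9, rank ∂_2 = 4 ⇒ b_1 = 19 − 9 − 4 = 6; all invariant factors of ∂_2 are 1 so no torsion. So H_1 = Z^6.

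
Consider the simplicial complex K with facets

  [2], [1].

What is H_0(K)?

H_0 ≅ Z^2.

Order the vertices as 1 < 2. Listing each simplex with vertices in this order, K has dimension 0 with simplices:

  0-simplices (2): [1], [2]

giving chain groups C_0 ≅ Z^2.

Computing H_k = (kernel of ∂_k) / (image of ∂_{k+1}):

  H_0: rank C_0 − rank ∂_1 = 2 − 0 = 2, and there is no ∂_1, so H_0 = Z^2.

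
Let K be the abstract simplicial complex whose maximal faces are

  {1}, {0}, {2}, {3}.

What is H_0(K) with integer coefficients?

H_0 = Z^4.

We work with the vertex ordering 0 < 1 < 2 < 3. The simplices of K, each written with vertices in increasing order, are:

  0-simplices (4): [0], [1], [2], [3]

Hence C_0 ≅ Z^4.

Reading off H_k = ker ∂_k / im ∂_{k+1}:

  H_0: rank C_0 − rank ∂_1 = 4 − 0 = 4, and there is no ∂_1, so H_0 ≅ Z^4.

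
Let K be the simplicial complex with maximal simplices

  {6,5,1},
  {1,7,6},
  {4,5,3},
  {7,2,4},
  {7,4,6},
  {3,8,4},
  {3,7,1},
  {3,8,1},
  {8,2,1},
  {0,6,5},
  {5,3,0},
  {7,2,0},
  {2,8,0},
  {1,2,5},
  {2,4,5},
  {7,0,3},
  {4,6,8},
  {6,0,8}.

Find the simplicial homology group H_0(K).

H_0 = Z.

Take the total order 0 < 1 < 2 < 3 < 4 < 5 < 6 < 7 < 8 on the vertex set. Then K (dimension 2) consists of the simplices:

  0-simplices (9): [0], [1], [2], [3], [4], [5], [6], [7], [8]
  1-simplices (27): (27 of them)
  2-simplices (18): [0,2,7], [0,2,8], [0,3,5], [0,3,7], [0,5,6], [0,6,8], [1,2,5], [1,2,8], [1,3,7], [1,3,8], [1,5,6], [1,6,7], [2,4,5], [2,4,7], [3,4,5], [3,4,8], [4,6,7], [4,6,8]

Hence C_0 ≅ Z^9, C_1 ≅ Z^27, C_2 ≅ Z^18.

The boundary map ∂_1: C_1 → C_0 sends each edge [p,q] (with p < q) to q − p. For instance
  ∂[4,5] = [5] − [4].
The 9×27 boundary matrix has rank 8 and Smith normal form diag(1,1,1,1,1,1,1,1).

Boundary ∂_2: C_2 → C_1 sends each 2-simplex [p,q,r] to [q,r] − [p,r] + [p,q]. For instance
  ∂[1,3,7] = [3,7] − [1,7] + [1,3],
  ∂[0,3,5] = [3,5] − [0,5] + [0,3].
This gives a 27×18 integer matrix of rank 17; reducing to Smith normal form yields diagonal entries (1,1,1,1,1,1,1,1,1,1,1,1,1,1,1,1,1).

From H_k ≅ ker(∂_k) / im(∂_{k+1}) we obtain:

  H_0: rank C_0 − rank ∂_1 = 9 − 8 = 1, and the invariant factors of ∂_1 are all 1, so H_0 ≅ Z.

(K is a triangulation of the torus T^2.)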